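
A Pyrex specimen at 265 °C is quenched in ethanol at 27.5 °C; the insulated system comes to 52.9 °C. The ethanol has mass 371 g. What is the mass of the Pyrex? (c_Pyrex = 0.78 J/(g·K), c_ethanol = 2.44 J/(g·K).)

Taking heat into each body as positive, Σ m c ΔT = 0:
m·0.78·(52.9 − 265) + 371·2.44·(52.9 − 27.5) = 0
-165.44 m = -22993
m = -22993/-165.44 ≈ 139 g

m ≈ 139 g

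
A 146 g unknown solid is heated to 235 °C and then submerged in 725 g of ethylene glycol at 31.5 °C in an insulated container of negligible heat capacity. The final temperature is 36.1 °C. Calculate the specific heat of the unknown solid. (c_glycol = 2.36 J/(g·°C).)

m_s c (T_s − T_f) = m_glycol c_glycol (T_f − T_0):
146×c×(235 − 36.1) = 725×2.36×(36.1 − 31.5)
29039 c = 7870.6  ⇒  c ≈ 0.271 J/(g·°C)

c ≈ 0.271 J/(g·°C)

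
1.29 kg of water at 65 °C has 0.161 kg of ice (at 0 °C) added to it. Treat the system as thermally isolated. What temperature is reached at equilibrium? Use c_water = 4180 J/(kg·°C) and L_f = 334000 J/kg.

Taking heat into each body as positive, Σ m c ΔT = 0:
melt ice: 0.161×334000 = 53774; warm the meltwater: 672.98 T; water: 5392.2(T − 65)
6065.2 T = 350493 − 53774 = 296719
T ≈ 48.92 °C (positive, so assuming full melt was valid).

T_f ≈ 48.9 °C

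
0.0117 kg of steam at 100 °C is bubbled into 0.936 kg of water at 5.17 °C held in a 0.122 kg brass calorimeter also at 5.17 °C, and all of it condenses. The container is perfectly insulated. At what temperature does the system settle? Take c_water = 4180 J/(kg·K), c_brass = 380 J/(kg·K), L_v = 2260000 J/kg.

T_f ≈ 12.9 °C

Heat gained plus heat lost sum to zero:
steam→water at 100 °C releases m L_v = 0.0117·2260000 = 26442; condensed water 100 °C→T: 48.91(T − 100); water warms: 0.936·4180·(T − 5.17) = 3912.5(T − 5.17); brass cup: 0.122·380·(T − 5.17) = 46.36(T − 5.17)
4007.7 T = 26442 + 4890.6 + 20467 = 51800
T ≈ 12.92 °C — below 100 °C, confirming all the steam condensed.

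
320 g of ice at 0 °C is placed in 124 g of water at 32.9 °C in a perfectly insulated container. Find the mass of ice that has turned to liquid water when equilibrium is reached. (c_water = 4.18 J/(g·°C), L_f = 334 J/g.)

Cooling the water to 0 °C releases 124×4.18×32.9 = 17053 J.
To melt every bit of ice: 320×334 = 106880 J.
Since 17053 < 106880 J, not all the ice melts; equilibrium is at 0 °C.
m_melted×334 = 17053  ⇒  m_melted ≈ 51.06 g.

m_melted ≈ 51.1 g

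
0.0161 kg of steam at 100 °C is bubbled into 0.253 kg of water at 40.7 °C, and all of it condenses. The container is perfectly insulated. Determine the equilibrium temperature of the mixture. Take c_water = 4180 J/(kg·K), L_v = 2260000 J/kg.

T_f ≈ 76.6 °C

Let T be the final temperature. ΣQ_i = 0:
condense steam: −0.0161·2260000 = −36386
  condensed water 100 °C→T: 67.3(T − 100)
  water warms: 0.253·4180·(T − 40.7) = 1057.5(T − 40.7)
1124.8 T = 36386 + 6729.8 + 43042 = 86158
T ≈ 76.60 °C, under the boiling point, so the assumption holds.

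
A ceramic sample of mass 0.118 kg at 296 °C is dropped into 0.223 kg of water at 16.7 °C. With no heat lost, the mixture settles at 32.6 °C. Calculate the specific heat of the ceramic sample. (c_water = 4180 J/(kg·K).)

c ≈ 477 J/(kg·K)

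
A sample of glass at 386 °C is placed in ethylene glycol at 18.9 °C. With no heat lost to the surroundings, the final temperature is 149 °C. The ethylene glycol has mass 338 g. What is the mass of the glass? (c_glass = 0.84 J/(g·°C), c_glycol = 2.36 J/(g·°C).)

Heat lost by the glass = heat gained by the glycol:
m×0.84×(386 − 149) = 338×2.36×(149 − 18.9)
199.08 m = 103778  ⇒  m ≈ 521.3 g

m ≈ 521 g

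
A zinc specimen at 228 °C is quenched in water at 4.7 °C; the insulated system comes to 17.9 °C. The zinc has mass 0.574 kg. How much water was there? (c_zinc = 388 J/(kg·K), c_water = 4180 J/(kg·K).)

m ≈ 0.848 kg

Heat gained plus heat lost sum to zero:
0.574×388×(17.9 − 228) + m×4180×(17.9 − 4.7) = 0
55176 m = 46792
m = 46792/55176 ≈ 0.848 kg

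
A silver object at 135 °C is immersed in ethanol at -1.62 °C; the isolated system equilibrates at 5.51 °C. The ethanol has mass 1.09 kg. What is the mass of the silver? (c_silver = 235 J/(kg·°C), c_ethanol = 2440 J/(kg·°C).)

Taking heat into each body as positive, Σ m c ΔT = 0:
m×235×(5.51 − 135) + 1.09×2440×(5.51 − (-1.62)) = 0
-30430 m = -18963
m = -18963/-30430 ≈ 0.6232 kg

m ≈ 0.623 kg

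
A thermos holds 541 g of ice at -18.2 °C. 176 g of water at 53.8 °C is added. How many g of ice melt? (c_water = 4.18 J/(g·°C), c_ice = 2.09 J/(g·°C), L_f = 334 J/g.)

m_melted ≈ 56.9 g

Water can give up m c ΔT = 176·4.18·53.8 = 39580 J before reaching 0 °C.
Warming the ice to 0 °C takes 541·2.09·18.2 = 20579 J, leaving 19001 J for melting.
Melting all 541 g of ice would need 541·334 = 180694 J.
Since 19001 < 180694 J, not all the ice melts; equilibrium is at 0 °C.
m_melted·334 = 19001  ⇒  m_melted ≈ 56.89 g.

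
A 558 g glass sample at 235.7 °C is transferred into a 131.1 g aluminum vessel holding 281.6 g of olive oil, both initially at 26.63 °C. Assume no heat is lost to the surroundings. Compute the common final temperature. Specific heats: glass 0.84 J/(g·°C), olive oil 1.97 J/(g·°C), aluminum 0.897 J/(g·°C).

T_f is the heat-capacity-weighted average of the initial temperatures:
T_f = (468.72*235.7 + 554.75*26.63 + 117.6*26.63) / (468.72 + 554.75 + 117.6)
    = 128382 / 1141.1 ≈ 112.51 °C

T_f ≈ 112.5 °C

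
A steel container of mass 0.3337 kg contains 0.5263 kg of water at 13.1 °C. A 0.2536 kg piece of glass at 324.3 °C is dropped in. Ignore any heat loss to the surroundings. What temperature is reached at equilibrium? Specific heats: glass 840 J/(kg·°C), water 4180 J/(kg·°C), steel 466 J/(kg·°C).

T_f ≈ 38.9 °C

With ΣQ=0 the equilibrium temperature is the m·c-weighted mean:
T_f = (213.02·324.3 + 2199.9·13.1 + 155.5·13.1) / (213.02 + 2199.9 + 155.5)
    = 99940 / 2568.5 ≈ 38.91 °C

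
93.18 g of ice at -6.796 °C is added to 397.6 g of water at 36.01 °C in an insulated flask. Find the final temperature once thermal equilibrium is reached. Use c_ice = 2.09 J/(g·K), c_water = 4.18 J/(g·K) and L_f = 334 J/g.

T_f ≈ 13.4 °C

Energy conservation, ΣQ = 0:
warm ice to 0 °C: 93.18×2.09×(0 − (-6.796)) = 1323.5
  melt ice: 93.18×334 = 31122
  warm the meltwater: 389.49 T
  water cools: 397.6×4.18×(T − 36.01) = 1662(T − 36.01)
2051.5 T = 59847 − 32446 = 27402
T ≈ 13.36 °C. Since T > 0 °C, the all-ice-melts assumption holds.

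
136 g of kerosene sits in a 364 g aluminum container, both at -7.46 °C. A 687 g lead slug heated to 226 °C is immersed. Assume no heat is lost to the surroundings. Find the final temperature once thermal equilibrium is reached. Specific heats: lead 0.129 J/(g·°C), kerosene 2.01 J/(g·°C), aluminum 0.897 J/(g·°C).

Taking heat into each body as positive, Σ m c ΔT = 0:
687·0.129·(T − 226) + 136·2.01·(T − (-7.46)) + 364·0.897·(T − (-7.46)) = 0
88.62(T − 226) + 273.36(T − (-7.46)) + 326.51(T − (-7.46)) = 0
(88.62 + 273.36 + 326.51) T = 88.62·226 + 273.36·(-7.46) + 326.51·(-7.46)
T = 15554/688.49 ≈ 22.59 °C

T_f ≈ 22.6 °C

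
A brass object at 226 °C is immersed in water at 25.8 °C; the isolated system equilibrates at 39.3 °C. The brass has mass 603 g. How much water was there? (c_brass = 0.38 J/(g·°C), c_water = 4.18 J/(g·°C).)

Energy conservation, ΣQ = 0:
603×0.38×(39.3 − 226) + m×4.18×(39.3 − 25.8) = 0
56.43 m = 42780
m = 42780/56.43 ≈ 758.1 g

m ≈ 758 g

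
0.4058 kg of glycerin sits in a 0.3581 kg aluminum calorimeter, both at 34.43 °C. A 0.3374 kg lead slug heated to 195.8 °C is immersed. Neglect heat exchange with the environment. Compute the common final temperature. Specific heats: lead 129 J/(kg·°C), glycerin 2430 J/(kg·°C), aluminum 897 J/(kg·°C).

T_f ≈ 39.6 °C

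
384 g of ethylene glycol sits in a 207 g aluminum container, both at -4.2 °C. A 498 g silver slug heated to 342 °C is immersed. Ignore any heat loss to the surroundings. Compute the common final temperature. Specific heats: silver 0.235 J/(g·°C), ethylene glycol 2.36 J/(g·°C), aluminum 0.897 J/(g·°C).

T_f = Σ m_i c_i T_i / Σ m_i c_i:
T_f = (117.03·342 + 906.24·(-4.2) + 185.68·(-4.2)) / (117.03 + 906.24 + 185.68)
    = 35438 / 1208.9 ≈ 29.31 °C

T_f ≈ 29.3 °C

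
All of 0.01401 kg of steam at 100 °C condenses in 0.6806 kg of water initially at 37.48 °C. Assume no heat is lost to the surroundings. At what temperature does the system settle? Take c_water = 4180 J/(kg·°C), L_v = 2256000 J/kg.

T_f ≈ 49.6 °C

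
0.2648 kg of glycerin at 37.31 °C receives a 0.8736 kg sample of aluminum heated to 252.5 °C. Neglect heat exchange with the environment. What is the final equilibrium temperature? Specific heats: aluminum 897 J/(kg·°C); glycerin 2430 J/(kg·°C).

Taking heat into each body as positive, Σ m c ΔT = 0:
0.8736·897·(T − 252.5) + 0.2648·2430·(T − 37.31) = 0
783.62(T − 252.5) + 643.46(T − 37.31) = 0
1427.1 T = 221871
T ≈ 155.47 °C

T_f ≈ 155.5 °C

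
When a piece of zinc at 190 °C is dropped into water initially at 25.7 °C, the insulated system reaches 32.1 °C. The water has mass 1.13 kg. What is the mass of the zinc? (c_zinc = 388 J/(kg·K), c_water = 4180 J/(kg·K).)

m ≈ 0.493 kg

|Q_zinc| = |Q_water|:
m×388×(190 − 32.1) = 1.13×4180×(32.1 − 25.7)
61265 m = 30230  ⇒  m ≈ 0.4934 kg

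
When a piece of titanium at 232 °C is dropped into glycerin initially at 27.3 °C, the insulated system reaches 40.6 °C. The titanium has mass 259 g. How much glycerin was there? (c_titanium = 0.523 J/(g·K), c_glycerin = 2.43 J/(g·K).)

m ≈ 802 g

|Q_titanium| = |Q_glycerin|:
259×0.523×(232 − 40.6) = m×2.43×(40.6 − 27.3)
32.32 m = 25926  ⇒  m ≈ 802.2 g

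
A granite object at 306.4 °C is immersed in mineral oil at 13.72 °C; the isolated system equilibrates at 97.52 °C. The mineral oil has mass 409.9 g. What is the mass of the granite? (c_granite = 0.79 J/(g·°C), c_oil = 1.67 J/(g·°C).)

m ≈ 348 g

Heat lost by the granite = heat gained by the oil:
m×0.79×(306.4 − 97.52) = 409.9×1.67×(97.52 − 13.72)
165.02 m = 57364  ⇒  m ≈ 347.6 g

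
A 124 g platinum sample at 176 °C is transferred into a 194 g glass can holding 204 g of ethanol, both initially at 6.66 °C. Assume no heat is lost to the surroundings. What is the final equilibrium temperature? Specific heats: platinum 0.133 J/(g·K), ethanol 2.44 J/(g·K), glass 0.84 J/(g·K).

T_f ≈ 10.8 °C

With ΣQ=0 the equilibrium temperature is the m·c-weighted mean:
T_f = (16.49·176 + 497.76·6.66 + 162.96·6.66) / (16.49 + 497.76 + 162.96)
    = 7303 / 677.21 ≈ 10.78 °C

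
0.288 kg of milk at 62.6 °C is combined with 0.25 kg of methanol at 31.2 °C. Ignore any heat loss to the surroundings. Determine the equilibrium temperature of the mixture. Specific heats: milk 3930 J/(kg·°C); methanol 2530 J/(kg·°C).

T_f is the heat-capacity-weighted average of the initial temperatures:
T_f = (1131.8*62.6 + 632.5*31.2) / (1131.8 + 632.5)
    = 90587 / 1764.3 ≈ 51.34 °C

T_f ≈ 51.3 °C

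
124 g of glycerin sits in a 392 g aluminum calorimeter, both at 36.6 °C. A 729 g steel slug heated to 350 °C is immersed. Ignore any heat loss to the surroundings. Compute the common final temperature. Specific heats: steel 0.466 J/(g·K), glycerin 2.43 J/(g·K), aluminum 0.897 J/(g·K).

T_f ≈ 143.9 °C

T_f = Σ m_i c_i T_i / Σ m_i c_i:
T_f = (339.71×350 + 301.32×36.6 + 351.62×36.6) / (339.71 + 301.32 + 351.62)
    = 142798 / 992.66 ≈ 143.85 °C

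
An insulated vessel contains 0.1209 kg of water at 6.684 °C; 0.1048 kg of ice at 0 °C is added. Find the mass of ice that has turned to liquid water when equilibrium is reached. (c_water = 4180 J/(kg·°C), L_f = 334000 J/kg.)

m_melted ≈ 0.0101 kg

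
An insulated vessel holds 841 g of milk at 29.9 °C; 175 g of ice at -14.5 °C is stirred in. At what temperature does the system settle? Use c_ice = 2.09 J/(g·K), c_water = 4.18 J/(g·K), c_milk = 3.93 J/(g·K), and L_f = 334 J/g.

Conservation of energy gives ΣQ = 0:
ice -14.5→0 °C: 175·2.09·14.5 = 5303.4; latent heat to melt: 175·334 = 58450; meltwater 0→T: 175·4.18·T = 731.5 T; milk: 3305.1(T − 29.9)
4036.6 T = 98823 − 63753 = 35070
T ≈ 8.69 °C. Since T > 0 °C, the all-ice-melts assumption holds.

T_f ≈ 8.7 °C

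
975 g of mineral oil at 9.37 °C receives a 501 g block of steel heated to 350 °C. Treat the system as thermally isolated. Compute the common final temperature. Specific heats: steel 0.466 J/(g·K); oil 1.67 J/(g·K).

T_f ≈ 52.1 °C

Set heat shed by the hot body equal to heat absorbed by the cold body:
501·0.466·(350 − T) = 975·1.67·(T − 9.37)
233.47(350 − T) = 1628.2(T − 9.37)
1861.7 T = 96970  ⇒  T ≈ 52.09 °C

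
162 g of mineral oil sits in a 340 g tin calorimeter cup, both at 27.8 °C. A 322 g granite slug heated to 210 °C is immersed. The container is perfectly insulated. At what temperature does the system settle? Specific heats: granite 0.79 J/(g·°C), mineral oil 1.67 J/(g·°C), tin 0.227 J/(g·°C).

T_f ≈ 104.8 °C

T_f = Σ m_i c_i T_i / Σ m_i c_i:
T_f = (254.38×210 + 270.54×27.8 + 77.18×27.8) / (254.38 + 270.54 + 77.18)
    = 63086 / 602.1 ≈ 104.78 °C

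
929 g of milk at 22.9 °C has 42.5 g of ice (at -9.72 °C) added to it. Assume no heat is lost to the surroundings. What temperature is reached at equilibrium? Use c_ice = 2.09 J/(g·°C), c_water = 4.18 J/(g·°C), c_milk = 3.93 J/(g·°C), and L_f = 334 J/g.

T_f ≈ 17.9 °C

Energy conservation, ΣQ = 0:
ice -9.72→0 °C: 42.5×2.09×9.72 = 863.38
  fusion: m_ice L_f = 42.5×334 = 14195
  warm the meltwater: 177.65 T
  milk: 3651(T − 22.9)
3828.6 T = 83607 − 15058 = 68549
T ≈ 17.90 °C (positive, so assuming full melt was valid).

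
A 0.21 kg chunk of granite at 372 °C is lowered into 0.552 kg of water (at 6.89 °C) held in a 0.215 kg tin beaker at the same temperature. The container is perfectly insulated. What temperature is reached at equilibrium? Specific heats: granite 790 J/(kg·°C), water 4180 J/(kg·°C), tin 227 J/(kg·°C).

Conservation of energy gives ΣQ = 0:
0.21·790·(T − 372) + 0.552·4180·(T − 6.89) + 0.215·227·(T − 6.89) = 0
165.9(T − 372) + 2307.4(T − 6.89) + 48.8(T − 6.89) = 0
(165.9 + 2307.4 + 48.8) T = 165.9·372 + 2307.4·6.89 + 48.8·6.89
T ≈ 30.91 °C

T_f ≈ 30.9 °C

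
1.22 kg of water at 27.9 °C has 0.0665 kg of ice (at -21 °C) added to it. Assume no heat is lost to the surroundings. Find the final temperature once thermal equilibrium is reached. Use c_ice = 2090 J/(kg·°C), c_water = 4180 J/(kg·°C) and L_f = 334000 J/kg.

Energy balance with sensible and latent terms:
ice -21→0 °C: 0.0665·2090·21 = 2918.7; fusion: m_ice L_f = 0.0665·334000 = 22211; meltwater 0→T: 0.0665·4180·T = 277.97 T; water cools: 1.22·4180·(T − 27.9) = 5099.6(T − 27.9)
5377.6 T = 142279 − 25130 = 117149
T ≈ 21.78 °C (positive, so assuming full melt was valid).

T_f ≈ 21.8 °C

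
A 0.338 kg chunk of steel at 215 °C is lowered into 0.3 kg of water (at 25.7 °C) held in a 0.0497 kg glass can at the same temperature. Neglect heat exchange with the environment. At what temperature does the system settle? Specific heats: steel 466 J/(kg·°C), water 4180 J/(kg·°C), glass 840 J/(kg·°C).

With ΣQ=0 the equilibrium temperature is the m·c-weighted mean:
T_f = (157.51·215 + 1254·25.7 + 41.75·25.7) / (157.51 + 1254 + 41.75)
    = 67165 / 1453.3 ≈ 46.22 °C

T_f ≈ 46.2 °C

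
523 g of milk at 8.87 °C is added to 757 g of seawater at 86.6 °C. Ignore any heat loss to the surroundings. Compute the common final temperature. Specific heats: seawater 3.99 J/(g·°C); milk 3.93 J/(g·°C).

T_f ≈ 55.1 °C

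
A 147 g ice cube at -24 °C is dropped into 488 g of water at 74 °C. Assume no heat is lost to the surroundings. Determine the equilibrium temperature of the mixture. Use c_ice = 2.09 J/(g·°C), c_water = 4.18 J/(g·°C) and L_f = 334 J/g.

T_f ≈ 35.6 °C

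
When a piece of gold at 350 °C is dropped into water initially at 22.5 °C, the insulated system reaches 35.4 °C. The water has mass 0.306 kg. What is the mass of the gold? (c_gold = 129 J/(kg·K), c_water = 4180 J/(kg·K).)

m ≈ 0.407 kg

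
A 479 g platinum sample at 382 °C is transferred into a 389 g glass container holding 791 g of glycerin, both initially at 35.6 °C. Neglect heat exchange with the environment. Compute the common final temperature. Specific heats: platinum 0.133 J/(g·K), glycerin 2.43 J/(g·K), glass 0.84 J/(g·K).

T_f ≈ 45.1 °C

Conservation of energy gives ΣQ = 0:
479·0.133·(T − 382) + 791·2.43·(T − 35.6) + 389·0.84·(T − 35.6) = 0
(63.71 + 1922.1 + 326.76) T = 63.71·382 + 1922.1·35.6 + 326.76·35.6
T = 104397/2312.6 ≈ 45.14 °C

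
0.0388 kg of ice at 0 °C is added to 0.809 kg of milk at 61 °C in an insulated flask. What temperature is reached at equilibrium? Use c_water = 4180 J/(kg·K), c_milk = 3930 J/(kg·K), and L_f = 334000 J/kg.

T_f ≈ 54.2 °C

Conservation of energy gives ΣQ = 0:
melt ice: 0.0388×334000 = 12959
  meltwater 0→T: 0.0388×4180×T = 162.18 T
  milk cools: 0.809×3930×(T − 61) = 3179.4(T − 61)
3341.6 T = 193942 − 12959 = 180982
T ≈ 54.16 °C. Since T > 0 °C, the all-ice-melts assumption holds.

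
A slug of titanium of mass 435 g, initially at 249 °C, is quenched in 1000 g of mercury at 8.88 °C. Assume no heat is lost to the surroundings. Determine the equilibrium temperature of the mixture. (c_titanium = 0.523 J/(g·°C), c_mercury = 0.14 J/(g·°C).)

Taking heat into each body as positive, Σ m c ΔT = 0:
435·0.523·(T − 249) + 1000·0.14·(T − 8.88) = 0
227.5(T − 249) + 140(T − 8.88) = 0
(227.5 + 140) T = 227.5·249 + 140·8.88
T = 57892/367.5 ≈ 157.53 °C

T_f ≈ 157.5 °C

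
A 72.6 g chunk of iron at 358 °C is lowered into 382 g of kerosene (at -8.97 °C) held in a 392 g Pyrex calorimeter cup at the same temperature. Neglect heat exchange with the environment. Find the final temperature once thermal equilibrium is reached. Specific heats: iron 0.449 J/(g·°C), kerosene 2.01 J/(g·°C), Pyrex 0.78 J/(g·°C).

T_f ≈ 1.8 °C

Heat gained plus heat lost sum to zero:
72.6·0.449·(T − 358) + 382·2.01·(T − (-8.97)) + 392·0.78·(T − (-8.97)) = 0
32.6(T − 358) + 767.82(T − (-8.97)) + 305.76(T − (-8.97)) = 0
1106.2 T = 2039.9
T = 2039.9/1106.2 ≈ 1.84 °C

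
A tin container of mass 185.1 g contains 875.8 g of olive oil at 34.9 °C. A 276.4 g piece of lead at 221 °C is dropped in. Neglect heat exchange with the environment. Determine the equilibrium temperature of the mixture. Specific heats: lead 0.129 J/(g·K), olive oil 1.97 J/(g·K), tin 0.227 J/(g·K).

T_f is the heat-capacity-weighted average of the initial temperatures:
T_f = (35.66*221 + 1725.3*34.9 + 42.02*34.9) / (35.66 + 1725.3 + 42.02)
    = 69560 / 1803 ≈ 38.58 °C

T_f ≈ 38.6 °C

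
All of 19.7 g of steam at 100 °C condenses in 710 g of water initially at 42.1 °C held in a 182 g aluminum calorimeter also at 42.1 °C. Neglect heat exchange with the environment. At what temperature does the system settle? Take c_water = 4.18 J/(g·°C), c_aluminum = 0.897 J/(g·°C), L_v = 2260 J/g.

T_f ≈ 57.4 °C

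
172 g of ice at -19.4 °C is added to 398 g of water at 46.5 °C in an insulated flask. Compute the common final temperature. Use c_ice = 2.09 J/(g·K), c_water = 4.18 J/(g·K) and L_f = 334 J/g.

Conservation of energy gives ΣQ = 0:
warm ice to 0 °C: 172×2.09×(0 − (-19.4)) = 6973.9; fusion: m_ice L_f = 172×334 = 57448; warm the meltwater: 718.96 T; water cools: 398×4.18×(T − 46.5) = 1663.6(T − 46.5)
2382.6 T = 77359 − 64422 = 12937
T ≈ 5.43 °C (positive, so assuming full melt was valid).

T_f ≈ 5.4 °C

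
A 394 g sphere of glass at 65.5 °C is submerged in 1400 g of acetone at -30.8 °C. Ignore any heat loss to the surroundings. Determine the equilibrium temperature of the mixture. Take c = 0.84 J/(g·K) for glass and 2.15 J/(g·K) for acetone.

Setting the total heat transfer to zero:
394×0.84×(T − 65.5) + 1400×2.15×(T − (-30.8)) = 0
(330.96 + 3010) T = 330.96×65.5 + 3010×(-30.8)
T = -71030 / 3341 = -21.3 °C

T_f ≈ -21.3 °C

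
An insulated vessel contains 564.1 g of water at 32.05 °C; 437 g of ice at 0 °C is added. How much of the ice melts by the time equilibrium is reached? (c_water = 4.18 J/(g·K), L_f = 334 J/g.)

m_melted ≈ 226 g

Cooling the water to 0 °C releases 564.1·4.18·32.05 = 75572 J.
Fully melting the ice requires m_ice L_f = 437·334 = 145958 J.
That's not enough to melt it all — equilibrium is at 0 °C with ice remaining.
m_melt = 75572 / L_f = 226.3 g.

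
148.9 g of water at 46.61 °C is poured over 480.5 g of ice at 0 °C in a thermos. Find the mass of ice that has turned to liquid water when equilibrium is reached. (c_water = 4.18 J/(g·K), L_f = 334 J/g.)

m_melted ≈ 86.9 g

Water can give up m c ΔT = 148.9·4.18·46.61 = 29010 J before reaching 0 °C.
Melting all 480.5 g of ice would need 480.5·334 = 160487 J.
That's not enough to melt it all — equilibrium is at 0 °C with ice remaining.
m_melted·334 = 29010  ⇒  m_melted ≈ 86.86 g.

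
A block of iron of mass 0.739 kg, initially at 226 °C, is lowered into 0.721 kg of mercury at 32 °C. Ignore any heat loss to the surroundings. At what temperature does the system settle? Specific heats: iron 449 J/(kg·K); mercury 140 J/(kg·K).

T_f ≈ 180.7 °C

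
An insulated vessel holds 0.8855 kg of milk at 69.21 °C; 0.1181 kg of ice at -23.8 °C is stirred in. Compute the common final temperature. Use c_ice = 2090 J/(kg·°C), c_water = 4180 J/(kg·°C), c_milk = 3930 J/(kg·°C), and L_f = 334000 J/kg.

Let T be the final temperature. ΣQ_i = 0:
ice -23.8→0 °C: 0.1181×2090×23.8 = 5874.5; melt ice: 0.1181×334000 = 39445; meltwater 0→T: 0.1181×4180×T = 493.66 T; milk cools: 0.8855×3930×(T − 69.21) = 3480(T − 69.21)
3973.7 T = 240852 − 45320 = 195532
T ≈ 49.21 °C. Since T > 0 °C, the all-ice-melts assumption holds.

T_f ≈ 49.2 °C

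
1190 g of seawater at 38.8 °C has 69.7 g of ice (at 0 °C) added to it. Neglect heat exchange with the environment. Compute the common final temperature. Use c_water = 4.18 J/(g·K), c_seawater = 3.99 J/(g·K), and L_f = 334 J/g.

Energy balance with sensible and latent terms:
latent heat to melt: 69.7×334 = 23280
  warm the meltwater: 291.35 T
  seawater: 4748.1(T − 38.8)
5039.4 T = 184226 − 23280 = 160946
T ≈ 31.94 °C (positive, so assuming full melt was valid).

T_f ≈ 31.9 °C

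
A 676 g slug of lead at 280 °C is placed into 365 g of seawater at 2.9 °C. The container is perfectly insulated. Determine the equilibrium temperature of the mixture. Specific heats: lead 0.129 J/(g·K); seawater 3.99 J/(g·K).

Let T be the final temperature. ΣQ_i = 0:
676×0.129×(T − 280) + 365×3.99×(T − 2.9) = 0
1543.6 T = 28641
T = 28641 / 1543.6 = 18.6 °C

T_f ≈ 18.6 °C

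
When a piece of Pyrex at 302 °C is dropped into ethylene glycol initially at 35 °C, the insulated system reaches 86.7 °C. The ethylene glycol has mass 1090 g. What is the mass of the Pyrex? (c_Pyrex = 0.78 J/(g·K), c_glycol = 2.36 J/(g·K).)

|Q_Pyrex| = |Q_glycol|:
m·0.78·(302 − 86.7) = 1090·2.36·(86.7 − 35)
167.93 m = 132993  ⇒  m ≈ 791.9 g

m ≈ 792 g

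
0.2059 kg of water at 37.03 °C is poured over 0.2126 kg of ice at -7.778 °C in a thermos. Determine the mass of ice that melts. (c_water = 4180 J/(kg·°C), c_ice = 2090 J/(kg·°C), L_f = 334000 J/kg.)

Heat available from the water dropping to 0 °C: 0.2059·4180·37.03 = 31870 J.
Warming the ice to 0 °C takes 0.2126·2090·7.778 = 3456 J, leaving 28414 J for melting.
Melting all 0.2126 kg of ice would need 0.2126·334000 = 71008 J.
Since 28414 < 71008 J, not all the ice melts; equilibrium is at 0 °C.
m_melted·334000 = 28414  ⇒  m_melted ≈ 0.08507 kg.

m_melted ≈ 0.0851 kg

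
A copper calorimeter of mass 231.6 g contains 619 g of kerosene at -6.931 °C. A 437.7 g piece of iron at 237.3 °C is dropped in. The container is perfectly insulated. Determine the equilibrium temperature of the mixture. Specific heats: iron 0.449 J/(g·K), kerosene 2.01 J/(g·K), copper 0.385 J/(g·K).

T_f = Σ m_i c_i T_i / Σ m_i c_i:
T_f = (196.53×237.3 + 1244.2×(-6.931) + 89.17×(-6.931)) / (196.53 + 1244.2 + 89.17)
    = 37394 / 1529.9 ≈ 24.44 °C

T_f ≈ 24.4 °C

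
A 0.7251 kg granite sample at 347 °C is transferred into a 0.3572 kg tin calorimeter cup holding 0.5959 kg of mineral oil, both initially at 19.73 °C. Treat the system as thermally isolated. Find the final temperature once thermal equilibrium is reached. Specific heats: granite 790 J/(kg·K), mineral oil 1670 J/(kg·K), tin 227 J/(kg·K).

T_f ≈ 133.4 °C

T_f = Σ m_i c_i T_i / Σ m_i c_i:
T_f = (572.83×347 + 995.15×19.73 + 81.08×19.73) / (572.83 + 995.15 + 81.08)
    = 220006 / 1649.1 ≈ 133.41 °C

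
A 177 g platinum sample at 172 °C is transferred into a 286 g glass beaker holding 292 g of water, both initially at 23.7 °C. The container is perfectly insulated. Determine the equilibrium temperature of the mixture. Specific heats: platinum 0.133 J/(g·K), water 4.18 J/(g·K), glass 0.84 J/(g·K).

T_f ≈ 26.1 °C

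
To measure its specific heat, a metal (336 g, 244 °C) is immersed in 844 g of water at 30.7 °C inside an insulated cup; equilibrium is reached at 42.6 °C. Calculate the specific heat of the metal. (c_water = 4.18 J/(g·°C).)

c ≈ 0.62 J/(g·°C)

Setting the total heat transfer to zero:
336×c×(42.6 − 244) + 844×4.18×(42.6 − 30.7) = 0
-67670 c = -41982
c = -41982/-67670 ≈ 0.6204 J/(g·°C)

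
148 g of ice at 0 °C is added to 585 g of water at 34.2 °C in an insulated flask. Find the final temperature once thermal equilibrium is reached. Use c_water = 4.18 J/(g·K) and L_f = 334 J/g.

Energy balance with sensible and latent terms:
latent heat to melt: 148×334 = 49432; warm the meltwater: 618.64 T; water cools: 585×4.18×(T − 34.2) = 2445.3(T − 34.2)
3063.9 T = 83629 − 49432 = 34197
T ≈ 11.16 °C. Since T > 0 °C, the all-ice-melts assumption holds.

T_f ≈ 11.2 °C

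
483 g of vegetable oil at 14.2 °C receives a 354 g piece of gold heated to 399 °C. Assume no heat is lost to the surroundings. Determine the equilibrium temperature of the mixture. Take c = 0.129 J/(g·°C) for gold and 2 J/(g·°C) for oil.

Heat lost by the gold equals heat gained by the oil:
354×0.129×(399 − T) = 483×2×(T − 14.2)
45.67(399 − T) = 966(T − 14.2)
1011.7 T = 31938  ⇒  T ≈ 31.57 °C

T_f ≈ 31.6 °C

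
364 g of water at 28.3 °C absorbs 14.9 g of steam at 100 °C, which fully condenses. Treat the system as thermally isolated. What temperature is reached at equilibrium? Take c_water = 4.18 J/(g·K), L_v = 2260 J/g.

T_f ≈ 52.4 °C

Setting the total heat transfer to zero:
latent heat released on condensation: 14.9×2260 = 33674
  condensate cools 100→T: 14.9×4.18×(T − 100) = 62.28(T − 100)
  original water: 1521.5(T − 28.3)
1583.8 T = 33674 + 6228.2 + 43059 = 82961
T ≈ 52.38 °C, under the boiling point, so the assumption holds.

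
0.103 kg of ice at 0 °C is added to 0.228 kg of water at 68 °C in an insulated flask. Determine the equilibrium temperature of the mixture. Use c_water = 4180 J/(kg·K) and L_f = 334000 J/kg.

T_f ≈ 22.0 °C

Conservation of energy gives ΣQ = 0:
fusion: m_ice L_f = 0.103×334000 = 34402; meltwater 0→T: 0.103×4180×T = 430.54 T; water cools: 0.228×4180×(T − 68) = 953.04(T − 68)
1383.6 T = 64807 − 34402 = 30405
T ≈ 21.98 °C. Since T > 0 °C, the all-ice-melts assumption holds.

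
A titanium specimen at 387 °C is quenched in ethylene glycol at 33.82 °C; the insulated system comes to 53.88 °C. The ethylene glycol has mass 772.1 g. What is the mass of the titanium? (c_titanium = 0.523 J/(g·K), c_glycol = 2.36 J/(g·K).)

m ≈ 210 g

Setting the total heat transfer to zero:
m·0.523·(53.88 − 387) + 772.1·2.36·(53.88 − 33.82) = 0
-174.22 m = -36552
m = -36552/-174.22 ≈ 209.8 g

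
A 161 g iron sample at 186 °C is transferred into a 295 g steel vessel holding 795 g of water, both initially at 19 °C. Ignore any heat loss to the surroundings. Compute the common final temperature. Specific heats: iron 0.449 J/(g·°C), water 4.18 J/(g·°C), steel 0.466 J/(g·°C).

T_f is the heat-capacity-weighted average of the initial temperatures:
T_f = (72.29·186 + 3323.1·19 + 137.47·19) / (72.29 + 3323.1 + 137.47)
    = 79197 / 3532.9 ≈ 22.42 °C

T_f ≈ 22.4 °C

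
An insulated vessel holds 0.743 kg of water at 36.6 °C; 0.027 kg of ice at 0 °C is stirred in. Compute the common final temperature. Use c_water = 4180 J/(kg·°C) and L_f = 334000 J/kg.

Setting the total heat transfer to zero:
latent heat to melt: 0.027·334000 = 9018; warm the meltwater: 112.86 T; water: 3105.7(T − 36.6)
3218.6 T = 113670 − 9018 = 104652
T ≈ 32.51 °C — above 0 °C, consistent with complete melting.

T_f ≈ 32.5 °C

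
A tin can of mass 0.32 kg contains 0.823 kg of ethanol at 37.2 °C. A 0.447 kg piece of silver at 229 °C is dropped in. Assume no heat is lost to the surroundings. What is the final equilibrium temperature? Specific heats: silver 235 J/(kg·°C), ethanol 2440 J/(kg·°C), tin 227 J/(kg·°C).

T_f ≈ 46.4 °C

Taking heat into each body as positive, Σ m c ΔT = 0:
0.447×235×(T − 229) + 0.823×2440×(T − 37.2) + 0.32×227×(T − 37.2) = 0
105.05(T − 229) + 2008.1(T − 37.2) + 72.64(T − 37.2) = 0
2185.8 T = 101460
T = 101460/2185.8 ≈ 46.42 °C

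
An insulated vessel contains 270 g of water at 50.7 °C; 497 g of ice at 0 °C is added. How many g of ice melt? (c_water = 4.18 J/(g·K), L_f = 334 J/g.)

m_melted ≈ 171 g

Water can give up m c ΔT = 270·4.18·50.7 = 57220 J before reaching 0 °C.
Fully melting the ice requires m_ice L_f = 497·334 = 165998 J.
Since 57220 < 165998 J, not all the ice melts; equilibrium is at 0 °C.
Mass melted = 57220/334 ≈ 171.3 g.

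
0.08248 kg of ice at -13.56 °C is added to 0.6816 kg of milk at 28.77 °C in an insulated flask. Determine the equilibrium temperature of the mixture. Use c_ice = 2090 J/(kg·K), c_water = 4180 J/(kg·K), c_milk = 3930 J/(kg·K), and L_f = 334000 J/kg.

T_f ≈ 15.6 °C

Setting the total heat transfer to zero:
warm ice to 0 °C: 0.08248×2090×(0 − (-13.56)) = 2337.5; latent heat to melt: 0.08248×334000 = 27548; meltwater 0→T: 0.08248×4180×T = 344.77 T; milk: 2678.7(T − 28.77)
3023.5 T = 77066 − 29886 = 47180
T ≈ 15.60 °C (positive, so assuming full melt was valid).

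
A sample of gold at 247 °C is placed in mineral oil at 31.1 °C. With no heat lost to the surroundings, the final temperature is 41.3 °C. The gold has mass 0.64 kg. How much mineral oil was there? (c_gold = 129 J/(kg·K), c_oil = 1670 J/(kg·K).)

m ≈ 0.997 kg

|Q_gold| = |Q_oil|:
0.64·129·(247 − 41.3) = m·1670·(41.3 − 31.1)
17034 m = 16983  ⇒  m ≈ 0.997 kg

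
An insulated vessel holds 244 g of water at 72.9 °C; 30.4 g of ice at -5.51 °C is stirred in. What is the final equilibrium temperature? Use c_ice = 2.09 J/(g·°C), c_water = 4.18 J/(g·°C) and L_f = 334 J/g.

Energy balance with sensible and latent terms:
ice -5.51→0 °C: 30.4·2.09·5.51 = 350.08
  melt ice: 30.4·334 = 10154
  meltwater 0→T: 30.4·4.18·T = 127.07 T
  water: 1019.9(T − 72.9)
1147 T = 74352 − 10504 = 63848
T ≈ 55.67 °C. Since T > 0 °C, the all-ice-melts assumption holds.

T_f ≈ 55.7 °C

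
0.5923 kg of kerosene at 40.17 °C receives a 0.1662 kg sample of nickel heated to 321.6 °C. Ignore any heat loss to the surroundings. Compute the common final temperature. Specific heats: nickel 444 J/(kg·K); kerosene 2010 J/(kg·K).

With ΣQ=0 the equilibrium temperature is the m·c-weighted mean:
T_f = (73.79·321.6 + 1190.5·40.17) / (73.79 + 1190.5)
    = 71555 / 1264.3 ≈ 56.60 °C

T_f ≈ 56.6 °C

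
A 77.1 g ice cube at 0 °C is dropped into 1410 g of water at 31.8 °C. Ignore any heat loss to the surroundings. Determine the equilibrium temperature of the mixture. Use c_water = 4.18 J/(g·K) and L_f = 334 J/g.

T_f ≈ 26.0 °C

Heat gained plus heat lost sum to zero:
melt ice: 77.1·334 = 25751; meltwater 0→T: 77.1·4.18·T = 322.28 T; water cools: 1410·4.18·(T − 31.8) = 5893.8(T − 31.8)
6216.1 T = 187423 − 25751 = 161671
T ≈ 26.01 °C — above 0 °C, consistent with complete melting.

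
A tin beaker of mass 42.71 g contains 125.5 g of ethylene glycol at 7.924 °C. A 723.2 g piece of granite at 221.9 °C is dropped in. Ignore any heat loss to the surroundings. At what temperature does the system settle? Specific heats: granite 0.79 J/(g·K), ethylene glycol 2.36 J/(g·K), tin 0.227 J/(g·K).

T_f ≈ 147.3 °C

With ΣQ=0 the equilibrium temperature is the m·c-weighted mean:
T_f = (571.33·221.9 + 296.18·7.924 + 9.695·7.924) / (571.33 + 296.18 + 9.695)
    = 129201 / 877.2 ≈ 147.29 °C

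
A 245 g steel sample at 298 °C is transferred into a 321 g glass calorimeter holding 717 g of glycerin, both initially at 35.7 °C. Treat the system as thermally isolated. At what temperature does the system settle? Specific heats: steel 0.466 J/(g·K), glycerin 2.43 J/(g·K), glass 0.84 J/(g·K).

Let T be the final temperature. ΣQ_i = 0:
245×0.466×(T − 298) + 717×2.43×(T − 35.7) + 321×0.84×(T − 35.7) = 0
114.17(T − 298) + 1742.3(T − 35.7) + 269.64(T − 35.7) = 0
2126.1 T = 105849
T = 105849 / 2126.1 = 49.8 °C

T_f ≈ 49.8 °C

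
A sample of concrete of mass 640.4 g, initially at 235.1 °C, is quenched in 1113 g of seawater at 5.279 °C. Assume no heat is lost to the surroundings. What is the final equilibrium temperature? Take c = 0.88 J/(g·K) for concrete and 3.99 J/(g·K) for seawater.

Let T be the final temperature. ΣQ_i = 0:
640.4*0.88*(T − 235.1) + 1113*3.99*(T − 5.279) = 0
563.55(T − 235.1) + 4440.9(T − 5.279) = 0
(563.55 + 4440.9) T = 563.55*235.1 + 4440.9*5.279
T = 155934 / 5004.4 = 31.2 °C

T_f ≈ 31.2 °C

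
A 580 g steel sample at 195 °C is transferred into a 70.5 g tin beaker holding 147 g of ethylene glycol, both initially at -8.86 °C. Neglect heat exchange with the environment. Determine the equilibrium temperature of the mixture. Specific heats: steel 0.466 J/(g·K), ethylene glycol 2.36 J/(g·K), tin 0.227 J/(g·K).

T_f = Σ m_i c_i T_i / Σ m_i c_i:
T_f = (270.28×195 + 346.92×(-8.86) + 16×(-8.86)) / (270.28 + 346.92 + 16)
    = 49489 / 633.2 ≈ 78.16 °C

T_f ≈ 78.2 °C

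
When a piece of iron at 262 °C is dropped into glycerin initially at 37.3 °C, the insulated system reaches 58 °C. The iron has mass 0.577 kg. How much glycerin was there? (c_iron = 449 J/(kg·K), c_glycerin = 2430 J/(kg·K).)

m ≈ 1.05 kg

Let T be the final temperature. ΣQ_i = 0:
0.577×449×(58 − 262) + m×2430×(58 − 37.3) = 0
50301 m = 52851
m = 52851/50301 ≈ 1.051 kg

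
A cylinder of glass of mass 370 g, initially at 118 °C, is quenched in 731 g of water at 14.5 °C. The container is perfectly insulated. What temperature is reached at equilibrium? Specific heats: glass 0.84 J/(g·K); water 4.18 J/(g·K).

T_f ≈ 24.1 °C

Taking heat into each body as positive, Σ m c ΔT = 0:
370·0.84·(T − 118) + 731·4.18·(T − 14.5) = 0
310.8(T − 118) + 3055.6(T − 14.5) = 0
3366.4 T = 80980
T = 80980/3366.4 ≈ 24.06 °C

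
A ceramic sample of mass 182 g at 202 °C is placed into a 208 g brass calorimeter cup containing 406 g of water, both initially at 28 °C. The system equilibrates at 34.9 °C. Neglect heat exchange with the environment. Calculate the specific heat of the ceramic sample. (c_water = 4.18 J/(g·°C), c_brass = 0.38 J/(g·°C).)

Taking heat into each body as positive, Σ m c ΔT = 0:
182×c×(34.9 − 202) + 406×4.18×(34.9 − 28) + 208×0.38×(34.9 − 28) = 0
-30412 c = -12255
c = -12255/-30412 ≈ 0.403 J/(g·°C)

c ≈ 0.403 J/(g·°C)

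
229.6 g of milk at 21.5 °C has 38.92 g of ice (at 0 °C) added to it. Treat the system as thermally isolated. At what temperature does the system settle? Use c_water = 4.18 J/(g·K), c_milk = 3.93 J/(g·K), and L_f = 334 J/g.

T_f ≈ 6.0 °C

Net heat exchanged in the isolated system is zero:
fusion: m_ice L_f = 38.92·334 = 12999
  meltwater 0→T: 38.92·4.18·T = 162.69 T
  milk: 902.33(T − 21.5)
1065 T = 19400 − 12999 = 6400.8
T ≈ 6.01 °C (positive, so assuming full melt was valid).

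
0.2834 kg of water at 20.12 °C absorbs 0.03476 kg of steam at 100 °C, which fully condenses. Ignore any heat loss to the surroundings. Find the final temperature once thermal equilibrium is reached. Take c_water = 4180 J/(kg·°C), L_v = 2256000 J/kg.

T_f ≈ 87.8 °C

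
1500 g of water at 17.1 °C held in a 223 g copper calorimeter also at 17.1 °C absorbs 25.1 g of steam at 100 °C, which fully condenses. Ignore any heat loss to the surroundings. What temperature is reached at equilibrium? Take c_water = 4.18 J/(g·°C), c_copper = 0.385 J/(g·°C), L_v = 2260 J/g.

T_f ≈ 27.2 °C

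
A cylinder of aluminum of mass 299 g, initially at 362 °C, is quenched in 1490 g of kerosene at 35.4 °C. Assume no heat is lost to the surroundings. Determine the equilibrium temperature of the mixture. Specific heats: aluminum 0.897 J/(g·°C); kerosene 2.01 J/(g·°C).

Let T be the final temperature. ΣQ_i = 0:
299×0.897×(T − 362) + 1490×2.01×(T − 35.4) = 0
3263.1 T = 203109
T ≈ 62.24 °C

T_f ≈ 62.2 °C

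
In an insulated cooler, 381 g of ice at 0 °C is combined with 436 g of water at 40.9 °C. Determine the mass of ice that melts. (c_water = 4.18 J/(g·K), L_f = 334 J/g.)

Cooling the water to 0 °C releases 436·4.18·40.9 = 74539 J.
Melting all 381 g of ice would need 381·334 = 127254 J.
Since 74539 < 127254 J, not all the ice melts; equilibrium is at 0 °C.
m_melted·334 = 74539  ⇒  m_melted ≈ 223.2 g.

m_melted ≈ 223 g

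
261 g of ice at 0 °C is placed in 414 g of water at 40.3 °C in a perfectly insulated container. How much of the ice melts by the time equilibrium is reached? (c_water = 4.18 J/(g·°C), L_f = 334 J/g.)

m_melted ≈ 209 g

Water can give up m c ΔT = 414×4.18×40.3 = 69740 J before reaching 0 °C.
Fully melting the ice requires m_ice L_f = 261×334 = 87174 J.
That's not enough to melt it all — equilibrium is at 0 °C with ice remaining.
m_melt = 69740 / L_f = 208.8 g.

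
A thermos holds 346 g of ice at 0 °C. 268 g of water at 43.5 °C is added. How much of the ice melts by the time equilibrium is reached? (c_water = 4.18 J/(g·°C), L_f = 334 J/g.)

m_melted ≈ 146 g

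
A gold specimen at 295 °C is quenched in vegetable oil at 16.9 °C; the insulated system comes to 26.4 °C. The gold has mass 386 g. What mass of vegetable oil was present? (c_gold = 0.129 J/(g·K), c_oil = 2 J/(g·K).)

Heat lost by the gold = heat gained by the oil:
386×0.129×(295 − 26.4) = m×2×(26.4 − 16.9)
19 m = 13375  ⇒  m ≈ 703.9 g

m ≈ 704 g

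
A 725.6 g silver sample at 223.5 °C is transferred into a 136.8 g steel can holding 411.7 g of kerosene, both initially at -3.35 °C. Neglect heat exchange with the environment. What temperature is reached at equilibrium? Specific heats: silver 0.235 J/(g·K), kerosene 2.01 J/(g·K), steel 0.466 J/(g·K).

T_f ≈ 33.1 °C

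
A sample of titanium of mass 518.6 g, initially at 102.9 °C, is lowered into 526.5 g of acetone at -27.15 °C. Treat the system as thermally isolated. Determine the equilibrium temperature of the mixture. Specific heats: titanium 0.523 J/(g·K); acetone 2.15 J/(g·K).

Setting the total heat transfer to zero:
518.6×0.523×(T − 102.9) + 526.5×2.15×(T − (-27.15)) = 0
271.23(T − 102.9) + 1132(T − (-27.15)) = 0
1403.2 T = -2823.8
T ≈ -2.01 °C

T_f ≈ -2.0 °C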